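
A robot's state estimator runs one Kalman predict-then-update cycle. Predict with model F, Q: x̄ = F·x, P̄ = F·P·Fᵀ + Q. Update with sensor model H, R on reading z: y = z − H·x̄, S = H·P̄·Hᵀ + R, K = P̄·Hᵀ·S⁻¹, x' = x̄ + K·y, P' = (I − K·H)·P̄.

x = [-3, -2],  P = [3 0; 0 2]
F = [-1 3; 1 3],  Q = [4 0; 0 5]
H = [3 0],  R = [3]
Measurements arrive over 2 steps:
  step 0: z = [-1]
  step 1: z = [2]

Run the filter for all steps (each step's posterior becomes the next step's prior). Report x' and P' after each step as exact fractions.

step 0: x̄ = F·x = [-3, -9]
step 0: P̄ = F·P·Fᵀ + Q = [25 15; 15 26]
step 0: y = z − H·x̄ = [8]
step 0: S = H·P̄·Hᵀ + R = [228]
step 0: K = P̄·Hᵀ·S⁻¹ = [25/76; 15/76]
step 0: x' = x̄ + K·y = [-7/19, -141/19]
step 0: P' = (I − K·H)·P̄ = [25/76 15/76; 15/76 1301/76]
step 1: x̄ = F·x = [-416/19, -430/19]
step 1: P̄ = F·P·Fᵀ + Q = [2987/19 2921/19; 2921/19 3051/19]
step 1: y = z − H·x̄ = [1286/19]
step 1: S = H·P̄·Hᵀ + R = [26940/19]
step 1: K = P̄·Hᵀ·S⁻¹ = [2987/8980; 2921/8980]
step 1: x' = x̄ + K·y = [2779/4490, -2763/4490]
step 1: P' = (I − K·H)·P̄ = [2987/8980 2921/8980; 2921/8980 94803/8980]

step 0: x' = [-7/19, -141/19], P' = [25/76 15/76; 15/76 1301/76]
step 1: x' = [2779/4490, -2763/4490], P' = [2987/8980 2921/8980; 2921/8980 94803/8980]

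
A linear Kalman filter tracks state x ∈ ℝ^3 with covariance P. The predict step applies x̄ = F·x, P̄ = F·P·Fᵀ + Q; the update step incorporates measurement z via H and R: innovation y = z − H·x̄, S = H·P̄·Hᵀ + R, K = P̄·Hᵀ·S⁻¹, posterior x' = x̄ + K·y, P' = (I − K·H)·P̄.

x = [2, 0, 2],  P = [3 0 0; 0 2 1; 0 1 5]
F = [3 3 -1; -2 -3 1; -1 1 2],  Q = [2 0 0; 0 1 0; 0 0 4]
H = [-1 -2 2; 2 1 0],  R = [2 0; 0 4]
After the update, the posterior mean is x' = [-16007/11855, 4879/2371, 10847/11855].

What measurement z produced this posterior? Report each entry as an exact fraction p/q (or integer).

x̄ = F·x = [4, -2, 2]
P̄ = F·P·Fᵀ + Q = [46 -35 -8; -35 30 5; -8 5 33]
S = H·P̄·Hᵀ + R = [152 1; 1 78]
K = P̄·Hᵀ·S⁻¹ = [567/11855 8656/11855; -226/2371 -1213/2371; 5003/11855 -1736/11855]
x' − x̄ = [-63427/11855, 9621/2371, -12863/11855] = K·y
y = (KᵀK)⁻¹·Kᵀ·(x' − x̄) = [-5, -7]
z = y + H·x̄ = [-5, -7] + [4, 6] = [-1, -1]

z = [-1, -1]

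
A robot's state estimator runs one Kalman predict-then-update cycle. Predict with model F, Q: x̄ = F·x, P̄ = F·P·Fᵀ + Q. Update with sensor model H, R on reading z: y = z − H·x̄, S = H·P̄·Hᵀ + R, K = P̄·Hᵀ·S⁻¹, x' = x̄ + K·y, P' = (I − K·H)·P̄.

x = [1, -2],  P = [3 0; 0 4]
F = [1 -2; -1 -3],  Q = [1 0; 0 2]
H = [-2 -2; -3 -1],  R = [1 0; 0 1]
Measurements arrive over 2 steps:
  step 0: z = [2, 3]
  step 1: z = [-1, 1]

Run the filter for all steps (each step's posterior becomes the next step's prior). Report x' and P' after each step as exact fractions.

step 0: x' = [-5931/6824, -165/853], P' = [1915/6824 -329/853; -329/853 621/853]
step 1: x' = [-2263603/3062804, 3784351/3062804], P' = [632079/3062804 -799591/3062804; -799591/3062804 1586127/3062804]

step 0: x̄ = F·x = [5, 5]
step 0: P̄ = F·P·Fᵀ + Q = [20 21; 21 41]
step 0: y = z − H·x̄ = [22, 23]
step 0: S = H·P̄·Hᵀ + R = [413 370; 370 348]
step 0: K = P̄·Hᵀ·S⁻¹ = [717/3412 -3113/6824; -584/853 366/853]
step 0: x' = x̄ + K·y = [-5931/6824, -165/853]
step 0: P' = (I − K·H)·P̄ = [1915/6824 -329/853; -329/853 621/853]
step 1: x̄ = F·x = [-3291/6824, 9891/6824]
step 1: P̄ = F·P·Fᵀ + Q = [39139/6824 30525/6824; 30525/6824 44483/6824]
step 1: y = z − H·x̄ = [797/853, 3421/3412]
step 1: S = H·P̄·Hᵀ + R = [73189/853 71000/853; 71000/853 146677/1706]
step 1: K = P̄·Hᵀ·S⁻¹ = [83756/765701 -548323/1531402; -393268/765701 406323/1531402]
step 1: x' = x̄ + K·y = [-2263603/3062804, 3784351/3062804]
step 1: P' = (I − K·H)·P̄ = [632079/3062804 -799591/3062804; -799591/3062804 1586127/3062804]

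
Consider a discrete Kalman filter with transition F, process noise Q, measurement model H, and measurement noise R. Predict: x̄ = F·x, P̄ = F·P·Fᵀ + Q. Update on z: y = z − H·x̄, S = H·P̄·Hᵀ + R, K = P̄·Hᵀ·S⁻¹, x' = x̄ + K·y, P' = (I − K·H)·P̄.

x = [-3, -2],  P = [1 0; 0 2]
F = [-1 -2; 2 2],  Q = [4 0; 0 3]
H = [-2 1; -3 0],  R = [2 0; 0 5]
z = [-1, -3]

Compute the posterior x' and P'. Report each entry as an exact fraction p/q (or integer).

x̄ = F·x = [7, -10]
P̄ = F·P·Fᵀ + Q = [13 -10; -10 15]
y = z − H·x̄ = [23, 18]
S = H·P̄·Hᵀ + R = [109 108; 108 122]
K = P̄·Hᵀ·S⁻¹ = [-90/817 -363/1634; 515/817 -255/817]
x' = x̄ + K·y = [382/817, -915/817]
P' = (I − K·H)·P̄ = [605/1634 425/817; 425/817 1880/817]

x' = [382/817, -915/817]
P' = [605/1634 425/817; 425/817 1880/817]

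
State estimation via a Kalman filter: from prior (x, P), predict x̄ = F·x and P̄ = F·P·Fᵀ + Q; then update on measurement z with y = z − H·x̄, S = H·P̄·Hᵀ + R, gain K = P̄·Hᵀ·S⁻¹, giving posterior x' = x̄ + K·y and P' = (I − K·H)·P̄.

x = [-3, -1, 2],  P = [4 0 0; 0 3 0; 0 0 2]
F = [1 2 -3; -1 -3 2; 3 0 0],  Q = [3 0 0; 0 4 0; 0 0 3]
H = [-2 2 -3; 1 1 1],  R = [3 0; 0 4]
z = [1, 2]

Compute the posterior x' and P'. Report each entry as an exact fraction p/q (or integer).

x̄ = F·x = [-11, 10, -9]
P̄ = F·P·Fᵀ + Q = [37 -34 12; -34 43 -12; 12 -12 39]
y = z − H·x̄ = [-68, 12]
S = H·P̄·Hᵀ + R = [1234 -153; -153 55]
K = P̄·Hᵀ·S⁻¹ = [-7495/44461 -8724/44461; 9991/44461 25368/44461; -3108/44461 22881/44461]
x' = x̄ + K·y = [-84099/44461, 69638/44461, 85767/44461]
P' = (I − K·H)·P̄ = [441807/44461 -113796/44461 -362907/44461; -113796/44461 89637/44461 125631/44461; -362907/44461 125631/44461 328800/44461]

x' = [-84099/44461, 69638/44461, 85767/44461]
P' = [441807/44461 -113796/44461 -362907/44461; -113796/44461 89637/44461 125631/44461; -362907/44461 125631/44461 328800/44461]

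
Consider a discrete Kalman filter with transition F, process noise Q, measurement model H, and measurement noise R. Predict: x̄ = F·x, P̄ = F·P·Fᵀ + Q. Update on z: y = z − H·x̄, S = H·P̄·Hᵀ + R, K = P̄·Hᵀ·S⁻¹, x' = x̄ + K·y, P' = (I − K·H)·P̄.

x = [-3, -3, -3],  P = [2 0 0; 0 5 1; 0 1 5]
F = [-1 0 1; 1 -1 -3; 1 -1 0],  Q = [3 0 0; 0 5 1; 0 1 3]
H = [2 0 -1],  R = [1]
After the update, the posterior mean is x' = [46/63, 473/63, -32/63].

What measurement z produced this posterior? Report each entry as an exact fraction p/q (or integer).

z = [2]

x̄ = F·x = [0, 9, 0]
P̄ = F·P·Fᵀ + Q = [10 -18 -3; -18 63 11; -3 11 10]
S = H·P̄·Hᵀ + R = [63]
K = P̄·Hᵀ·S⁻¹ = [23/63; -47/63; -16/63]
x' − x̄ = [46/63, -94/63, -32/63] = K·y
y = (KᵀK)⁻¹·Kᵀ·(x' − x̄) = [2]
z = y + H·x̄ = [2] + [0] = [2]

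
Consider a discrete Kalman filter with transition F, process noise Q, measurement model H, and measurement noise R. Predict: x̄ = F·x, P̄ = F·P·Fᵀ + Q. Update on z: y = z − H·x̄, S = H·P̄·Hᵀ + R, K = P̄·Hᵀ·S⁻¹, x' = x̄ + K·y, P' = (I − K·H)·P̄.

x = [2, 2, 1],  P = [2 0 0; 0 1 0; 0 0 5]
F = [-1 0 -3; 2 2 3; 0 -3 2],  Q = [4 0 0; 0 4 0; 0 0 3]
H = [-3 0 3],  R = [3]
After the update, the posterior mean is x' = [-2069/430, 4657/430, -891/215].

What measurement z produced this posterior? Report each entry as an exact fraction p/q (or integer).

x̄ = F·x = [-5, 11, -4]
P̄ = F·P·Fᵀ + Q = [51 -49 -30; -49 61 24; -30 24 32]
S = H·P̄·Hᵀ + R = [1290]
K = P̄·Hᵀ·S⁻¹ = [-81/430; 73/430; 31/215]
x' − x̄ = [81/430, -73/430, -31/215] = K·y
y = (KᵀK)⁻¹·Kᵀ·(x' − x̄) = [-1]
z = y + H·x̄ = [-1] + [3] = [2]

z = [2]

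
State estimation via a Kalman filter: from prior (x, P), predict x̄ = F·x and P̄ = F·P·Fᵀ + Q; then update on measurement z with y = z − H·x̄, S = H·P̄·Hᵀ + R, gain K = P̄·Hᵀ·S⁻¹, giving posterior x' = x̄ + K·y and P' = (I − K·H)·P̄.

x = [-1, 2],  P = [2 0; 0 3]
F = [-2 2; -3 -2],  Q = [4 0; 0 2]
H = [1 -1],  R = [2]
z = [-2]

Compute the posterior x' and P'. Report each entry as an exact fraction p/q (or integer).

x̄ = F·x = [6, -1]
P̄ = F·P·Fᵀ + Q = [24 0; 0 32]
y = z − H·x̄ = [-9]
S = H·P̄·Hᵀ + R = [58]
K = P̄·Hᵀ·S⁻¹ = [12/29; -16/29]
x' = x̄ + K·y = [66/29, 115/29]
P' = (I − K·H)·P̄ = [408/29 384/29; 384/29 416/29]

x' = [66/29, 115/29]
P' = [408/29 384/29; 384/29 416/29]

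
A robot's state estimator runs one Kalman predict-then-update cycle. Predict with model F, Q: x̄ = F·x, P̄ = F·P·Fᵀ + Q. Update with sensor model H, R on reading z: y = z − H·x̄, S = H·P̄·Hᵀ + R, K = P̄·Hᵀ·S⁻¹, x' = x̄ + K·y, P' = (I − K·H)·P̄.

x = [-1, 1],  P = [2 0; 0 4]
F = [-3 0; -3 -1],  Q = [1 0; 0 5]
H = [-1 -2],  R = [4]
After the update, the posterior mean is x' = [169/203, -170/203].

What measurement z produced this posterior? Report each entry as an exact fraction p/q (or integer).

z = [1]

x̄ = F·x = [3, 2]
P̄ = F·P·Fᵀ + Q = [19 18; 18 27]
S = H·P̄·Hᵀ + R = [203]
K = P̄·Hᵀ·S⁻¹ = [-55/203; -72/203]
x' − x̄ = [-440/203, -576/203] = K·y
y = (KᵀK)⁻¹·Kᵀ·(x' − x̄) = [8]
z = y + H·x̄ = [8] + [-7] = [1]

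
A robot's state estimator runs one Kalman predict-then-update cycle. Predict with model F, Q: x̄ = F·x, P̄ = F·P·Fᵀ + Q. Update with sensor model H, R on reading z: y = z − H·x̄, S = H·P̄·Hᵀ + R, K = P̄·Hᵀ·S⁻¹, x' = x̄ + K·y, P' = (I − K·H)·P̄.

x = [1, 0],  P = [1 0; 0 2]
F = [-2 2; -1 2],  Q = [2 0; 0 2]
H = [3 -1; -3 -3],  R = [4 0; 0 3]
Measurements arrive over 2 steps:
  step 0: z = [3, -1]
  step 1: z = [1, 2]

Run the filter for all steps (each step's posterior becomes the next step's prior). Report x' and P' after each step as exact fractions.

step 0: x̄ = F·x = [-2, -1]
step 0: P̄ = F·P·Fᵀ + Q = [14 10; 10 11]
step 0: y = z − H·x̄ = [8, -10]
step 0: S = H·P̄·Hᵀ + R = [81 -153; -153 408]
step 0: K = P̄·Hᵀ·S⁻¹ = [40/189 -104/1071; -37/189 -244/1071]
step 0: x' = x̄ + K·y = [2134/3213, -925/3213]
step 0: P' = (I − K·H)·P̄ = [758/3213 -446/3213; -446/3213 1178/3213]
step 1: x̄ = F·x = [-874/459, -1328/1071]
step 1: P̄ = F·P·Fᵀ + Q = [2534/459 424/153; 424/153 1520/357]
step 1: y = z − H·x̄ = [5861/1071, -7960/1071]
step 1: S = H·P̄·Hᵀ + R = [14750/357 -19114/357; -19114/357 50297/357]
step 1: K = P̄·Hᵀ·S⁻¹ = [109081/527361 -17220/175787; -99524/527361 -116752/527361]
step 1: x' = x̄ + K·y = [-23275/527361, -330812/527361]
step 1: P' = (I − K·H)·P̄ = [121996/527361 -70336/527361; -70336/527361 187088/527361]

step 0: x' = [2134/3213, -925/3213], P' = [758/3213 -446/3213; -446/3213 1178/3213]
step 1: x' = [-23275/527361, -330812/527361], P' = [121996/527361 -70336/527361; -70336/527361 187088/527361]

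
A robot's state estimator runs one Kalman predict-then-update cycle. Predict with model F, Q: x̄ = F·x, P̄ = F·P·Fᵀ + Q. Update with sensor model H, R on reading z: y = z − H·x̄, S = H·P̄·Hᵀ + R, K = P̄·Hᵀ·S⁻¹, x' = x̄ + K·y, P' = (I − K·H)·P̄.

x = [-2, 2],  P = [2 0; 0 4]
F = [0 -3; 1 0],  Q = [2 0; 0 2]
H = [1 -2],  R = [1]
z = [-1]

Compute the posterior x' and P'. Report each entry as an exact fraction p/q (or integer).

x̄ = F·x = [-6, -2]
P̄ = F·P·Fᵀ + Q = [38 0; 0 4]
y = z − H·x̄ = [1]
S = H·P̄·Hᵀ + R = [55]
K = P̄·Hᵀ·S⁻¹ = [38/55; -8/55]
x' = x̄ + K·y = [-292/55, -118/55]
P' = (I − K·H)·P̄ = [646/55 304/55; 304/55 156/55]

x' = [-292/55, -118/55]
P' = [646/55 304/55; 304/55 156/55]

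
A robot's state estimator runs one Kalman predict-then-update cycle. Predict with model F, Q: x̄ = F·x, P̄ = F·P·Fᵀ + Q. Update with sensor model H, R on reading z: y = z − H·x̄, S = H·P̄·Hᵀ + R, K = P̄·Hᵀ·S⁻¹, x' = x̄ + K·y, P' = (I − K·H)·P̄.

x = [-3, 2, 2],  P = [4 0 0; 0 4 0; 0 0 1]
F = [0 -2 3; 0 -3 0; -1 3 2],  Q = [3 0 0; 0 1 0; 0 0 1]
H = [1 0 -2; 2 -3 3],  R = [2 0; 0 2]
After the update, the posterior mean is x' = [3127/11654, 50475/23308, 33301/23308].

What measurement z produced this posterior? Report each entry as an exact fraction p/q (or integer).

x̄ = F·x = [2, -6, 13]
P̄ = F·P·Fᵀ + Q = [28 24 -18; 24 37 -36; -18 -36 45]
S = H·P̄·Hᵀ + R = [282 -484; -484 996]
K = P̄·Hᵀ·S⁻¹ = [3733/5827 2809/11654; 3213/11654 -879/23308; -1845/11654 3051/23308]
x' − x̄ = [-20181/11654, 190323/23308, -269703/23308] = K·y
y = (KᵀK)⁻¹·Kᵀ·(x' − x̄) = [21, -63]
z = y + H·x̄ = [21, -63] + [-24, 61] = [-3, -2]

z = [-3, -2]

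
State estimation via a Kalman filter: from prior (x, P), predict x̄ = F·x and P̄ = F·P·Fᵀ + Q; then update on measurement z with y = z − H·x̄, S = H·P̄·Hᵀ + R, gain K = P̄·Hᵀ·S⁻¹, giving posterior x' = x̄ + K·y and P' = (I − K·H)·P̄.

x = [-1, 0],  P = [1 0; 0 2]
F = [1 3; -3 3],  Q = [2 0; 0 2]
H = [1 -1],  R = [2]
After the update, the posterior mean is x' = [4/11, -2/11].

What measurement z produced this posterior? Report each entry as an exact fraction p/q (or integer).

z = [1]

x̄ = F·x = [-1, 3]
P̄ = F·P·Fᵀ + Q = [21 15; 15 29]
S = H·P̄·Hᵀ + R = [22]
K = P̄·Hᵀ·S⁻¹ = [3/11; -7/11]
x' − x̄ = [15/11, -35/11] = K·y
y = (KᵀK)⁻¹·Kᵀ·(x' − x̄) = [5]
z = y + H·x̄ = [5] + [-4] = [1]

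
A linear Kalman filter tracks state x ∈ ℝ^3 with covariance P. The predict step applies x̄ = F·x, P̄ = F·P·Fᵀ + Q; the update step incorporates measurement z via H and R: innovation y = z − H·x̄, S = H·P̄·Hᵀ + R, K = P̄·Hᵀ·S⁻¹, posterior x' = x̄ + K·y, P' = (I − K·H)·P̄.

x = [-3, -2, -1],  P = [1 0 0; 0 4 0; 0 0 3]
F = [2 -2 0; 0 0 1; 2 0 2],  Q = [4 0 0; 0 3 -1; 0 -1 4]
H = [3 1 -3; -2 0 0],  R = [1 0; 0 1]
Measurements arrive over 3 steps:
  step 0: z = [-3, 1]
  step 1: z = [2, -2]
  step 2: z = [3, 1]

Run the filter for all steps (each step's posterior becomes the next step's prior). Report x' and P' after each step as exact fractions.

step 0: x' = [-9050/14797, 5903/14797, 6948/14797], P' = [3624/14797 540/14797 3784/14797; 540/14797 80925/14797 27806/14797; 3784/14797 27806/14797 14763/14797]
step 1: x' = [135224502/144527449, 8689612/144527449, 39767228/144527449], P' = [34590840/144527449 -5825720/144527449 32188132/144527449; -5825720/144527449 519207485/144527449 166688358/144527449; 32188132/144527449 166688358/144527449 102987355/144527449]
step 2: x' = [-357127460344/997231085697, 100698211567/142461583671, -357693652595/332410361899], P' = [238528095016/997231085697 -5457987688/142461583671 74222071236/332410361899; -5457987688/142461583671 499959285571/142461583671 53441865342/47487194557; 74222071236/332410361899 53441865342/47487194557 233709682645/332410361899]

step 0: x̄ = F·x = [-2, -1, -8]
step 0: P̄ = F·P·Fᵀ + Q = [24 0 4; 0 6 5; 4 5 20]
step 0: y = z − H·x̄ = [-20, -3]
step 0: S = H·P̄·Hᵀ + R = [301 -120; -120 97]
step 0: K = P̄·Hᵀ·S⁻¹ = [60/14797 -7248/14797; -873/14797 -1080/14797; -5131/14797 -7568/14797]
step 0: x' = x̄ + K·y = [-9050/14797, 5903/14797, 6948/14797]
step 0: P' = (I − K·H)·P̄ = [3624/14797 540/14797 3784/14797; 540/14797 80925/14797 27806/14797; 3784/14797 27806/14797 14763/14797]
step 1: x̄ = F·x = [-29906/14797, 6948/14797, -4204/14797]
step 1: P̄ = F·P·Fᵀ + Q = [393064/14797 -48044/14797 -83752/14797; -48044/14797 59154/14797 22297/14797; -83752/14797 22297/14797 163008/14797]
step 1: y = z − H·x̄ = [99752/14797, -89406/14797]
step 1: S = H·P̄·Hᵀ + R = [6164089/14797 -2764808/14797; -2764808/14797 1587053/14797]
step 1: K = P̄·Hᵀ·S⁻¹ = [1382404/144527449 -69181680/144527449; 1665251/144527449 11651440/144527449; -45709311/144527449 -64376264/144527449]
step 1: x' = x̄ + K·y = [135224502/144527449, 8689612/144527449, 39767228/144527449]
step 1: P' = (I − K·H)·P̄ = [34590840/144527449 -5825720/144527449 32188132/144527449; -5825720/144527449 519207485/144527449 166688358/144527449; 32188132/144527449 166688358/144527449 102987355/144527449]
step 2: x̄ = F·x = [253069780/144527449, 39767228/144527449, 349983460/144527449]
step 2: P̄ = F·P·Fᵀ + Q = [2839908856/144527449 -269000452/144527449 -376334664/144527449; -269000452/144527449 536569702/144527449 125823525/144527449; -376334664/144527449 125823525/144527449 1385927632/144527449]
step 2: y = z − H·x̄ = [684556159/144527449, 650667009/144527449]
step 2: S = H·P̄·Hᵀ + R = [43118705633/144527449 -18759460216/144527449; -18759460216/144527449 11504162873/144527449]
step 2: K = P̄·Hᵀ·S⁻¹ = [1339961444/142461583671 -477056190032/997231085697; 2608534429/142461583671 10915975376/142461583671; -14909968119/47487194557 -148444142472/332410361899]
step 2: x' = x̄ + K·y = [-357127460344/997231085697, 100698211567/142461583671, -357693652595/332410361899]
step 2: P' = (I − K·H)·P̄ = [238528095016/997231085697 -5457987688/142461583671 74222071236/332410361899; -5457987688/142461583671 499959285571/142461583671 53441865342/47487194557; 74222071236/332410361899 53441865342/47487194557 233709682645/332410361899]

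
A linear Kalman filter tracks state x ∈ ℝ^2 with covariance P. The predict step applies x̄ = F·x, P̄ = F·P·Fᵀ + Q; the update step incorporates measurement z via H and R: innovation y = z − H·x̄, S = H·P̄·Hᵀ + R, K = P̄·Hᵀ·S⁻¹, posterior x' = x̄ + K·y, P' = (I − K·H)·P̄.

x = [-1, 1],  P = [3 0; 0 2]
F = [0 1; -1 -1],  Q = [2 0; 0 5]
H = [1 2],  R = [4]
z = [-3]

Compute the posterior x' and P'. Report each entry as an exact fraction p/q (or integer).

x' = [1, -9/5]
P' = [4 -2; -2 19/10]

x̄ = F·x = [1, 0]
P̄ = F·P·Fᵀ + Q = [4 -2; -2 10]
y = z − H·x̄ = [-4]
S = H·P̄·Hᵀ + R = [40]
K = P̄·Hᵀ·S⁻¹ = [0; 9/20]
x' = x̄ + K·y = [1, -9/5]
P' = (I − K·H)·P̄ = [4 -2; -2 19/10]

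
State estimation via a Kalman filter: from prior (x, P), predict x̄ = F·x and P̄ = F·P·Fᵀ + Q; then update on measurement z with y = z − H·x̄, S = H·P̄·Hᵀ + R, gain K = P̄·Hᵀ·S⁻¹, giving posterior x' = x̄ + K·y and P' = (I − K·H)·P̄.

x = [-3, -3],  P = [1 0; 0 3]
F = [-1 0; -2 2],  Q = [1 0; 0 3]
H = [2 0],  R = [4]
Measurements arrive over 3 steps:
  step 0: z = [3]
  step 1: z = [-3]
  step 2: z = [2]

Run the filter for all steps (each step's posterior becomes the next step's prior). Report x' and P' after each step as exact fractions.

step 0: x' = [2, -1], P' = [2/3 2/3; 2/3 53/3]
step 1: x' = [-27/16, -6], P' = [5/8 0; 0 71]
step 2: x' = [53/42, -188/21], P' = [13/21 10/21; 10/21 6067/21]

step 0: x̄ = F·x = [3, 0]
step 0: P̄ = F·P·Fᵀ + Q = [2 2; 2 19]
step 0: y = z − H·x̄ = [-3]
step 0: S = H·P̄·Hᵀ + R = [12]
step 0: K = P̄·Hᵀ·S⁻¹ = [1/3; 1/3]
step 0: x' = x̄ + K·y = [2, -1]
step 0: P' = (I − K·H)·P̄ = [2/3 2/3; 2/3 53/3]
step 1: x̄ = F·x = [-2, -6]
step 1: P̄ = F·P·Fᵀ + Q = [5/3 0; 0 71]
step 1: y = z − H·x̄ = [1]
step 1: S = H·P̄·Hᵀ + R = [32/3]
step 1: K = P̄·Hᵀ·S⁻¹ = [5/16; 0]
step 1: x' = x̄ + K·y = [-27/16, -6]
step 1: P' = (I − K·H)·P̄ = [5/8 0; 0 71]
step 2: x̄ = F·x = [27/16, -69/8]
step 2: P̄ = F·P·Fᵀ + Q = [13/8 5/4; 5/4 579/2]
step 2: y = z − H·x̄ = [-11/8]
step 2: S = H·P̄·Hᵀ + R = [21/2]
step 2: K = P̄·Hᵀ·S⁻¹ = [13/42; 5/21]
step 2: x' = x̄ + K·y = [53/42, -188/21]
step 2: P' = (I − K·H)·P̄ = [13/21 10/21; 10/21 6067/21]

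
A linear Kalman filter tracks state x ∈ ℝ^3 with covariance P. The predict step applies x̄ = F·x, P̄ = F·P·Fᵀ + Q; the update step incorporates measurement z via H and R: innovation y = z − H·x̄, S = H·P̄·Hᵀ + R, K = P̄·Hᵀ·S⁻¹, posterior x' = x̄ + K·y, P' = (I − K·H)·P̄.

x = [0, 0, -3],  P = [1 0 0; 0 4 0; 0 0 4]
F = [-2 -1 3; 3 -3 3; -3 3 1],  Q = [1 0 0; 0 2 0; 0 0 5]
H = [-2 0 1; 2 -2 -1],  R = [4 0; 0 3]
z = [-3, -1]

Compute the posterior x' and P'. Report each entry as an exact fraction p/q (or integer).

x' = [-17379/7951, 14294/7951, -56031/7951]
P' = [86139/7951 4956/7951 159342/7951; 4956/7951 27183/15902 -5754/7951; 159342/7951 -5754/7951 324000/7951]

x̄ = F·x = [-9, -9, -3]
P̄ = F·P·Fᵀ + Q = [45 42 6; 42 83 -33; 6 -33 54]
y = z − H·x̄ = [-18, -4]
S = H·P̄·Hᵀ + R = [214 24; 24 77]
K = P̄·Hᵀ·S⁻¹ = [-3234/7951 1008/7951; -7833/15902 -3839/7951; 1329/7951 2064/7951]
x' = x̄ + K·y = [-17379/7951, 14294/7951, -56031/7951]
P' = (I − K·H)·P̄ = [86139/7951 4956/7951 159342/7951; 4956/7951 27183/15902 -5754/7951; 159342/7951 -5754/7951 324000/7951]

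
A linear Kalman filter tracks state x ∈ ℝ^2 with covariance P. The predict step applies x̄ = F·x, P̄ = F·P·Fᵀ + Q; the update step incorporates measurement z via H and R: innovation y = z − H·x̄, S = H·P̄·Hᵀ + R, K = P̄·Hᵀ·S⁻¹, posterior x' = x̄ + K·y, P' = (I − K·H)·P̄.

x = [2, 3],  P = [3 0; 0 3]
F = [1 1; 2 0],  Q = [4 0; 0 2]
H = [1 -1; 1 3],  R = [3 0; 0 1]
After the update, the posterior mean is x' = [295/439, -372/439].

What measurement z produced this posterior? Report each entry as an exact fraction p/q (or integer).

z = [1, -2]

x̄ = F·x = [5, 4]
P̄ = F·P·Fᵀ + Q = [10 6; 6 14]
S = H·P̄·Hᵀ + R = [15 -20; -20 173]
K = P̄·Hᵀ·S⁻¹ = [1252/2195 100/439; -424/2195 112/439]
x' − x̄ = [-1900/439, -2128/439] = K·y
y = (KᵀK)⁻¹·Kᵀ·(x' − x̄) = [0, -19]
z = y + H·x̄ = [0, -19] + [1, 17] = [1, -2]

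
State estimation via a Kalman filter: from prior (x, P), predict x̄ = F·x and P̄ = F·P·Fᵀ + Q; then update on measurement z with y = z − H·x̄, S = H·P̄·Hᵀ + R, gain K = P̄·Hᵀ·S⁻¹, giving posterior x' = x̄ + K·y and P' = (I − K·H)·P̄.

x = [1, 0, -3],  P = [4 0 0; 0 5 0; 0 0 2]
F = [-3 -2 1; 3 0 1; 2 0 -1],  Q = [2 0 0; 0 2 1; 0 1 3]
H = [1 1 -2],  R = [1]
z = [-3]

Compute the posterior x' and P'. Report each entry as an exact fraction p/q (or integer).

x' = [80/43, -520/129, 20/43]
P' = [552/43 -422/43 52/43; -422/43 3560/129 389/43; 52/43 389/43 228/43]

x̄ = F·x = [-6, 0, 5]
P̄ = F·P·Fᵀ + Q = [60 -34 -26; -34 40 23; -26 23 21]
y = z − H·x̄ = [13]
S = H·P̄·Hᵀ + R = [129]
K = P̄·Hᵀ·S⁻¹ = [26/43; -40/129; -15/43]
x' = x̄ + K·y = [80/43, -520/129, 20/43]
P' = (I − K·H)·P̄ = [552/43 -422/43 52/43; -422/43 3560/129 389/43; 52/43 389/43 228/43]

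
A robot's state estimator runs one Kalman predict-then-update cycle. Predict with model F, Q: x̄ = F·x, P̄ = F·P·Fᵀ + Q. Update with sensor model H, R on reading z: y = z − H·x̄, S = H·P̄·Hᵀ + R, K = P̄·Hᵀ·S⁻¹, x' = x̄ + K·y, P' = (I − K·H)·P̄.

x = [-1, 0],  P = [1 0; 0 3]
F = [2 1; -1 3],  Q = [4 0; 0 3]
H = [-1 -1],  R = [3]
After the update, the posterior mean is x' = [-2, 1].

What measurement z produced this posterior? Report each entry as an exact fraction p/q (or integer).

x̄ = F·x = [-2, 1]
P̄ = F·P·Fᵀ + Q = [11 7; 7 31]
S = H·P̄·Hᵀ + R = [59]
K = P̄·Hᵀ·S⁻¹ = [-18/59; -38/59]
x' − x̄ = [0, 0] = K·y
y = (KᵀK)⁻¹·Kᵀ·(x' − x̄) = [0]
z = y + H·x̄ = [0] + [1] = [1]

z = [1]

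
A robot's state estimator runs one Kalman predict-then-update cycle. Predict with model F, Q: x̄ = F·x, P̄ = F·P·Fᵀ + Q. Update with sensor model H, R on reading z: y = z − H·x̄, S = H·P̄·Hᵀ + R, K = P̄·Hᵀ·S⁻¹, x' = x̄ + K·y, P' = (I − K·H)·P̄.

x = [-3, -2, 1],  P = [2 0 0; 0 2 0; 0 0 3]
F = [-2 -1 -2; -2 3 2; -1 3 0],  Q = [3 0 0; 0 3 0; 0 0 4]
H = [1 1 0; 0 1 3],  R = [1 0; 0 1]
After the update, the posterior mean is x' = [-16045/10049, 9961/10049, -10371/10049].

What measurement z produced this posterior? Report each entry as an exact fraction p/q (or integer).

x̄ = F·x = [6, 2, -3]
P̄ = F·P·Fᵀ + Q = [25 -10 -2; -10 41 22; -2 22 24]
S = H·P̄·Hᵀ + R = [47 91; 91 390]
K = P̄·Hᵀ·S⁻¹ = [562/773 -2117/10049; 181/773 2208/10049; -58/773 2598/10049]
x' − x̄ = [-76339/10049, -10137/10049, 19776/10049] = K·y
y = (KᵀK)⁻¹·Kᵀ·(x' − x̄) = [-9, 5]
z = y + H·x̄ = [-9, 5] + [8, -7] = [-1, -2]

z = [-1, -2]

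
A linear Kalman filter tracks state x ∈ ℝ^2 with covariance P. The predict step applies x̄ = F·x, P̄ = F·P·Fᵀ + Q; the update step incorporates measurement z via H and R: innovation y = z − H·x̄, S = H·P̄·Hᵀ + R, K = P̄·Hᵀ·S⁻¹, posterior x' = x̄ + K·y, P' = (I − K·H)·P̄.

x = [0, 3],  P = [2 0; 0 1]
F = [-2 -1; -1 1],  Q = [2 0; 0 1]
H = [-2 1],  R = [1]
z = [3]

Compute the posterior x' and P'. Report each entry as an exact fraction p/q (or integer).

x' = [3/37, 123/37]
P' = [46/37 73/37; 73/37 144/37]

x̄ = F·x = [-3, 3]
P̄ = F·P·Fᵀ + Q = [11 3; 3 4]
y = z − H·x̄ = [-6]
S = H·P̄·Hᵀ + R = [37]
K = P̄·Hᵀ·S⁻¹ = [-19/37; -2/37]
x' = x̄ + K·y = [3/37, 123/37]
P' = (I − K·H)·P̄ = [46/37 73/37; 73/37 144/37]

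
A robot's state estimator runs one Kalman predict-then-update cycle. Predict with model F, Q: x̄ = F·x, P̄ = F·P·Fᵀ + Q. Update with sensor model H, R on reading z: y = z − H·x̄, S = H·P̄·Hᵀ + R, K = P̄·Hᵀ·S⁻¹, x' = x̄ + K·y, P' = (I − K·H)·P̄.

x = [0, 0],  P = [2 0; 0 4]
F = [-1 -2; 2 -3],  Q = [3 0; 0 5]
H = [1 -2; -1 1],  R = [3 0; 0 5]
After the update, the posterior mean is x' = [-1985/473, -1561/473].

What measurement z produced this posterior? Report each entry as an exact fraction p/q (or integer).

x̄ = F·x = [0, 0]
P̄ = F·P·Fᵀ + Q = [21 20; 20 49]
S = H·P̄·Hᵀ + R = [140 -59; -59 35]
K = P̄·Hᵀ·S⁻¹ = [-724/1419 -1261/1419; -1019/1419 -542/1419]
x' − x̄ = [-1985/473, -1561/473] = K·y
y = (KᵀK)⁻¹·Kᵀ·(x' − x̄) = [3, 3]
z = y + H·x̄ = [3, 3] + [0, 0] = [3, 3]

z = [3, 3]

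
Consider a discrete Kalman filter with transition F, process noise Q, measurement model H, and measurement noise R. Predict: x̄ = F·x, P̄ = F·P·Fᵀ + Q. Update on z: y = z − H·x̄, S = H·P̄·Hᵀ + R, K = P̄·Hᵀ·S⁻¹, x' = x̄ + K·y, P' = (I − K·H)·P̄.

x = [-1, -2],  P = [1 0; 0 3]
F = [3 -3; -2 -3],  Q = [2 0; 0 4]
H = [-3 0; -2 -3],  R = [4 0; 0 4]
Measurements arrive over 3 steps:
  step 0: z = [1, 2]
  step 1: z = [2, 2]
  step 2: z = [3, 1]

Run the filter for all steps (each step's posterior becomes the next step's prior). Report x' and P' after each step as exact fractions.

step 0: x̄ = F·x = [3, 8]
step 0: P̄ = F·P·Fᵀ + Q = [38 21; 21 35]
step 0: y = z − H·x̄ = [10, 32]
step 0: S = H·P̄·Hᵀ + R = [346 417; 417 723]
step 0: K = P̄·Hᵀ·S⁻¹ = [-8153/25423 -556/76269; 5250/25423 -8197/25423]
step 0: x' = x̄ + K·y = [-33575/76269, -6420/25423]
step 0: P' = (I − K·H)·P̄ = [32612/76269 -7000/25423; -7000/25423 15596/25423]
step 1: x̄ = F·x = [-14315/25423, 124930/76269]
step 1: P̄ = F·P·Fᵀ + Q = [415046/25423 96140/25423; 96140/25423 604616/76269]
step 1: y = z − H·x̄ = [7901/25423, 147146/25423]
step 1: S = H·P̄·Hᵀ + R = [3837106/25423 3355536/25423; 3355536/25423 4729404/25423]
step 1: K = P̄·Hᵀ·S⁻¹ = [-3500035/11288339 -559256/33865017; 2146938/11288339 -3425328/11288339]
step 1: x' = x̄ + K·y = [-25568632/33865017, -2003260/33865017]
step 1: P' = (I − K·H)·P̄ = [14000140/33865017 -2862584/11288339; -2862584/11288339 19426480/33865017]
step 2: x̄ = F·x = [-23565372/11288339, 57147044/33865017]
step 2: P̄ = F·P·Fᵀ + Q = [174383050/11288339 38866912/11288339; 38866912/11288339 263245924/33865017]
step 2: y = z − H·x̄ = [-36831099/11288339, 21304639/11288339]
step 2: S = H·P̄·Hᵀ + R = [1614600806/11288339 1396100508/11288339; 1396100508/11288339 1998826272/11288339]
step 2: K = P̄·Hᵀ·S⁻¹ = [-730815721/2359016019 -116341709/7077048057; 149476637/786338673 -1431269875/4718032038]
step 2: x' = x̄ + K·y = [-7840094962/7077048057, 2334164539/4718032038]
step 2: P' = (I − K·H)·P̄ = [2923262884/7077048057 -597906548/2359016019; -597906548/2359016019 450928094/786338673]

step 0: x' = [-33575/76269, -6420/25423], P' = [32612/76269 -7000/25423; -7000/25423 15596/25423]
step 1: x' = [-25568632/33865017, -2003260/33865017], P' = [14000140/33865017 -2862584/11288339; -2862584/11288339 19426480/33865017]
step 2: x' = [-7840094962/7077048057, 2334164539/4718032038], P' = [2923262884/7077048057 -597906548/2359016019; -597906548/2359016019 450928094/786338673]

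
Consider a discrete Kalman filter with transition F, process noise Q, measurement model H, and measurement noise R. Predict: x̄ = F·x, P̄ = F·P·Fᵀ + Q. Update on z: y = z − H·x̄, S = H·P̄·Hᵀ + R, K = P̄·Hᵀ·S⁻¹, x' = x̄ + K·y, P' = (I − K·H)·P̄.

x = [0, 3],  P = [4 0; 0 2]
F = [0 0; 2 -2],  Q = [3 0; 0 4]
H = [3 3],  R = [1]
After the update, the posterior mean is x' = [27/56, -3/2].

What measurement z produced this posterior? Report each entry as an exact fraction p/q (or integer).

x̄ = F·x = [0, -6]
P̄ = F·P·Fᵀ + Q = [3 0; 0 28]
S = H·P̄·Hᵀ + R = [280]
K = P̄·Hᵀ·S⁻¹ = [9/280; 3/10]
x' − x̄ = [27/56, 9/2] = K·y
y = (KᵀK)⁻¹·Kᵀ·(x' − x̄) = [15]
z = y + H·x̄ = [15] + [-18] = [-3]

z = [-3]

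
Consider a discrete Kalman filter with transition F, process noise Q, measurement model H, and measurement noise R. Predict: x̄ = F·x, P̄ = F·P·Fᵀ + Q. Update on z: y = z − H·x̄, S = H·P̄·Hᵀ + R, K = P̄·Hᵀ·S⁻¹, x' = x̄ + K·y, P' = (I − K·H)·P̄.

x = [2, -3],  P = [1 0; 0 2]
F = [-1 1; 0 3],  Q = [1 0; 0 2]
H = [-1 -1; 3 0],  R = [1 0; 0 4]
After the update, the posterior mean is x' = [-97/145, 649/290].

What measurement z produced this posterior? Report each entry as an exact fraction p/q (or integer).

x̄ = F·x = [-5, -9]
P̄ = F·P·Fᵀ + Q = [4 6; 6 20]
S = H·P̄·Hᵀ + R = [37 -30; -30 40]
K = P̄·Hᵀ·S⁻¹ = [-2/29 36/145; -25/29 -57/290]
x' − x̄ = [628/145, 3259/290] = K·y
y = (KᵀK)⁻¹·Kᵀ·(x' − x̄) = [-16, 13]
z = y + H·x̄ = [-16, 13] + [14, -15] = [-2, -2]

z = [-2, -2]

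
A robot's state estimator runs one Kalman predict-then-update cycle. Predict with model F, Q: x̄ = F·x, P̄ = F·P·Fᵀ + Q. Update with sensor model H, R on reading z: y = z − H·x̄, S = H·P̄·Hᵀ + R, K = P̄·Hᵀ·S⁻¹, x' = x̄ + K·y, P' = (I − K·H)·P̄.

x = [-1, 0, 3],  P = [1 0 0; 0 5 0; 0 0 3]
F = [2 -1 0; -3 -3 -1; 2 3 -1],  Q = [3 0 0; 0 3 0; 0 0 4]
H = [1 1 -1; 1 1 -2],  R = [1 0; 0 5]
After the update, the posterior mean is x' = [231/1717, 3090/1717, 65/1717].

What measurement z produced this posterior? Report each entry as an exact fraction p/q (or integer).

z = [3, -2]

x̄ = F·x = [-2, 0, -5]
P̄ = F·P·Fᵀ + Q = [12 9 -11; 9 60 -48; -11 -48 56]
S = H·P̄·Hᵀ + R = [265 379; 379 555]
K = P̄·Hᵀ·S⁻¹ = [1463/3434 -733/3434; 1200/1717 -309/1717; 492/1717 -865/1717]
x' − x̄ = [3665/1717, 3090/1717, 8650/1717] = K·y
y = (KᵀK)⁻¹·Kᵀ·(x' − x̄) = [0, -10]
z = y + H·x̄ = [0, -10] + [3, 8] = [3, -2]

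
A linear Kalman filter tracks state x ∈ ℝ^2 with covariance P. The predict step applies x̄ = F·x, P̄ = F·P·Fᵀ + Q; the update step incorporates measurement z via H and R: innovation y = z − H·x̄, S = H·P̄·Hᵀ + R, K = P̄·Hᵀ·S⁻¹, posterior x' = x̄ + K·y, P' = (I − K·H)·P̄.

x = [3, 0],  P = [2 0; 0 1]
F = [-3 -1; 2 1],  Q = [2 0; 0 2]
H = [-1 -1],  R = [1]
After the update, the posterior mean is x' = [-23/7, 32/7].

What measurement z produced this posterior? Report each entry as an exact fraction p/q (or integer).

z = [-2]

x̄ = F·x = [-9, 6]
P̄ = F·P·Fᵀ + Q = [21 -13; -13 11]
S = H·P̄·Hᵀ + R = [7]
K = P̄·Hᵀ·S⁻¹ = [-8/7; 2/7]
x' − x̄ = [40/7, -10/7] = K·y
y = (KᵀK)⁻¹·Kᵀ·(x' − x̄) = [-5]
z = y + H·x̄ = [-5] + [3] = [-2]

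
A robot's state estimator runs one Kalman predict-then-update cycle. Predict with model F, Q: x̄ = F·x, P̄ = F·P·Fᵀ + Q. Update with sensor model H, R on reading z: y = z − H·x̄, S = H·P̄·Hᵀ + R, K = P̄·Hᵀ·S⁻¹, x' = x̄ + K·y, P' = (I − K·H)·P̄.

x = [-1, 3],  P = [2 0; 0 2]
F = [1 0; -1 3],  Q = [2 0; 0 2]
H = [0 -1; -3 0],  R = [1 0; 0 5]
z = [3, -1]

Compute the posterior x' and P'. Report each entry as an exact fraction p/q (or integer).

x' = [279/907, -2212/907]
P' = [440/907 -10/907; -10/907 866/907]

x̄ = F·x = [-1, 10]
P̄ = F·P·Fᵀ + Q = [4 -2; -2 22]
y = z − H·x̄ = [13, -4]
S = H·P̄·Hᵀ + R = [23 -6; -6 41]
K = P̄·Hᵀ·S⁻¹ = [10/907 -264/907; -866/907 6/907]
x' = x̄ + K·y = [279/907, -2212/907]
P' = (I − K·H)·P̄ = [440/907 -10/907; -10/907 866/907]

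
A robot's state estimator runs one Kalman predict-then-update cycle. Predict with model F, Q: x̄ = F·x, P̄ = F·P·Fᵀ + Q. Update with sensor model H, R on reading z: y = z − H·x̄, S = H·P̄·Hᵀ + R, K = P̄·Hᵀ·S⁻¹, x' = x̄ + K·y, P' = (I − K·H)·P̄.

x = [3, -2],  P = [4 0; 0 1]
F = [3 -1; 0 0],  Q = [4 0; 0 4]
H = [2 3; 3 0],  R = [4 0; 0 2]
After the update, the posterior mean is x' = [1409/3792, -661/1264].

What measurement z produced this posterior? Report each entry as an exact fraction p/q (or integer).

z = [-1, 1]

x̄ = F·x = [11, 0]
P̄ = F·P·Fᵀ + Q = [41 0; 0 4]
S = H·P̄·Hᵀ + R = [204 246; 246 371]
K = P̄·Hᵀ·S⁻¹ = [41/3792 205/632; 371/1264 -123/632]
x' − x̄ = [-40303/3792, -661/1264] = K·y
y = (KᵀK)⁻¹·Kᵀ·(x' − x̄) = [-23, -32]
z = y + H·x̄ = [-23, -32] + [22, 33] = [-1, 1]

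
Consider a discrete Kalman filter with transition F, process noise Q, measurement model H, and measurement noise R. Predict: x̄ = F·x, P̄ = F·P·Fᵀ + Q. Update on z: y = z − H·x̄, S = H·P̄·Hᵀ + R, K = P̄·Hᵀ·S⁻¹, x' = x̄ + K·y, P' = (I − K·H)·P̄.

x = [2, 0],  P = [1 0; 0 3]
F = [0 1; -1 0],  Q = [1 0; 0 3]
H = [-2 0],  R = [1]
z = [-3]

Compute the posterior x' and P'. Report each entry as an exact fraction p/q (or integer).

x̄ = F·x = [0, -2]
P̄ = F·P·Fᵀ + Q = [4 0; 0 4]
y = z − H·x̄ = [-3]
S = H·P̄·Hᵀ + R = [17]
K = P̄·Hᵀ·S⁻¹ = [-8/17; 0]
x' = x̄ + K·y = [24/17, -2]
P' = (I − K·H)·P̄ = [4/17 0; 0 4]

x' = [24/17, -2]
P' = [4/17 0; 0 4]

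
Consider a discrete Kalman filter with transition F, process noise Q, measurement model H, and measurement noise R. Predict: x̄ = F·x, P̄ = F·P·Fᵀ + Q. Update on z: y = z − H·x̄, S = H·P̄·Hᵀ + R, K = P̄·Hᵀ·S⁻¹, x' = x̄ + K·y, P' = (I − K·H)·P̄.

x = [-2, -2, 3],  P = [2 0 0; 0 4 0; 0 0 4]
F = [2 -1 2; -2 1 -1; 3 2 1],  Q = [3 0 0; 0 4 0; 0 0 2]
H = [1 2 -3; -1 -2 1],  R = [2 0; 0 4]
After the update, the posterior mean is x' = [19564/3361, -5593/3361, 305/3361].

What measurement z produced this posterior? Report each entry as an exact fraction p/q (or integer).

x̄ = F·x = [4, -1, -7]
P̄ = F·P·Fᵀ + Q = [31 -20 12; -20 20 -8; 12 -8 40]
S = H·P̄·Hᵀ + R = [417 -167; -167 83]
K = P̄·Hᵀ·S⁻¹ = [-114/3361 621/3361; -512/3361 -2164/3361; -1472/3361 -1180/3361]
x' − x̄ = [6120/3361, -2232/3361, 23832/3361] = K·y
y = (KᵀK)⁻¹·Kᵀ·(x' − x̄) = [-21, 6]
z = y + H·x̄ = [-21, 6] + [23, -9] = [2, -3]

z = [2, -3]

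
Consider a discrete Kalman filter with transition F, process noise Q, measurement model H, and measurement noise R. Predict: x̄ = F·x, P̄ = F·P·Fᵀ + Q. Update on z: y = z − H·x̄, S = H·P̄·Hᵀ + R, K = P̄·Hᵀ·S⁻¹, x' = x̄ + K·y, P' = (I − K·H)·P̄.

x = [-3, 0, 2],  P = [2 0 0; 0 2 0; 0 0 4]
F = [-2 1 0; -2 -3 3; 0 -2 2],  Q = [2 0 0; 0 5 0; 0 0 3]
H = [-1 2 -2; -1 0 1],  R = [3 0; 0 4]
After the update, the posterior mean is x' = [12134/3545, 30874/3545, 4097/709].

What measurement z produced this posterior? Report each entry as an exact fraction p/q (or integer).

z = [2, 3]

x̄ = F·x = [6, 12, 4]
P̄ = F·P·Fᵀ + Q = [12 2 -4; 2 67 36; -4 36 27]
S = H·P̄·Hᵀ + R = [79 22; 22 51]
K = P̄·Hᵀ·S⁻¹ = [352/3545 -1264/3545; 2312/3545 1366/3545; 88/709 393/709]
x' − x̄ = [-9136/3545, -11666/3545, 1261/709] = K·y
y = (KᵀK)⁻¹·Kᵀ·(x' − x̄) = [-8, 5]
z = y + H·x̄ = [-8, 5] + [10, -2] = [2, 3]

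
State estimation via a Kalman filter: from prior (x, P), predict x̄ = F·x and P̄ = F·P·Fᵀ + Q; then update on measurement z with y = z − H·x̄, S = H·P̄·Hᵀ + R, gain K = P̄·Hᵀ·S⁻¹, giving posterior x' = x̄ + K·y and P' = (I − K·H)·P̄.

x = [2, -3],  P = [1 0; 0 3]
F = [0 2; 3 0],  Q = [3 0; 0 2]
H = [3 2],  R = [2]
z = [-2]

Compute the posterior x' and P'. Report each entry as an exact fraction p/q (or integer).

x' = [-906/181, 1174/181]
P' = [690/181 -990/181; -990/181 1507/181]

x̄ = F·x = [-6, 6]
P̄ = F·P·Fᵀ + Q = [15 0; 0 11]
y = z − H·x̄ = [4]
S = H·P̄·Hᵀ + R = [181]
K = P̄·Hᵀ·S⁻¹ = [45/181; 22/181]
x' = x̄ + K·y = [-906/181, 1174/181]
P' = (I − K·H)·P̄ = [690/181 -990/181; -990/181 1507/181]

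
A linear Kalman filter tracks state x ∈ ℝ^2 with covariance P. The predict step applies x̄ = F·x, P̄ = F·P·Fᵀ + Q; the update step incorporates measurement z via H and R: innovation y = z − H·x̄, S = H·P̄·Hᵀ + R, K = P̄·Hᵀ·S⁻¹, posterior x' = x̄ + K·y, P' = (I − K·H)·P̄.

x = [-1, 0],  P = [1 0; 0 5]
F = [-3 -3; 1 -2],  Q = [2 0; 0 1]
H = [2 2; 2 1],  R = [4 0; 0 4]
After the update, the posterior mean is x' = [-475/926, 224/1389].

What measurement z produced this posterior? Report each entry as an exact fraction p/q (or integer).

x̄ = F·x = [3, -1]
P̄ = F·P·Fᵀ + Q = [56 27; 27 22]
S = H·P̄·Hᵀ + R = [532 430; 430 358]
K = P̄·Hᵀ·S⁻¹ = [-57/926 214/463; 601/1389 -427/1389]
x' − x̄ = [-3253/926, 1613/1389] = K·y
y = (KᵀK)⁻¹·Kᵀ·(x' − x̄) = [-3, -8]
z = y + H·x̄ = [-3, -8] + [4, 5] = [1, -3]

z = [1, -3]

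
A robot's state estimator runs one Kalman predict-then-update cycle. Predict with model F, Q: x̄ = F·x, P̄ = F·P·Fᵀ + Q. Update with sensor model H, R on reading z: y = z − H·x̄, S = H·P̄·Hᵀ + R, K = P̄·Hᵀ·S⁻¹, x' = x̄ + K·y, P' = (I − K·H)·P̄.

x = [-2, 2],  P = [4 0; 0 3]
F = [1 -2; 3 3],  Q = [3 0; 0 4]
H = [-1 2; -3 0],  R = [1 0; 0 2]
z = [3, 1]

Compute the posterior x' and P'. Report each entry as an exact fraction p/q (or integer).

x̄ = F·x = [-6, 0]
P̄ = F·P·Fᵀ + Q = [19 -6; -6 67]
y = z − H·x̄ = [-3, -17]
S = H·P̄·Hᵀ + R = [312 93; 93 173]
K = P̄·Hᵀ·S⁻¹ = [-62/45327 -4967/15109; 22546/45327 -2468/15109]
x' = x̄ + K·y = [-6153/15109, 19410/15109]
P' = (I − K·H)·P̄ = [9934/45327 4936/45327; 4936/45327 13741/45327]

x' = [-6153/15109, 19410/15109]
P' = [9934/45327 4936/45327; 4936/45327 13741/45327]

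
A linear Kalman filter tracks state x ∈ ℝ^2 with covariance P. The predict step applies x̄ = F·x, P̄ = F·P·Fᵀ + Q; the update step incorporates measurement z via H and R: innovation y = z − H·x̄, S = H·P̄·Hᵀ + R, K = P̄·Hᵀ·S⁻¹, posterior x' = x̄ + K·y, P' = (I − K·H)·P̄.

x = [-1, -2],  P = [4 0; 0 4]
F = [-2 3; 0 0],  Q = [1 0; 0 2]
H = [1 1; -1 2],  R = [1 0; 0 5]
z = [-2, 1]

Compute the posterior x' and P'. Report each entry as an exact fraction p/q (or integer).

x̄ = F·x = [-4, 0]
P̄ = F·P·Fᵀ + Q = [53 0; 0 2]
y = z − H·x̄ = [2, -3]
S = H·P̄·Hᵀ + R = [56 -49; -49 66]
K = P̄·Hᵀ·S⁻¹ = [901/1295 -53/185; 328/1295 46/185]
x' = x̄ + K·y = [-453/259, -62/259]
P' = (I − K·H)·P̄ = [1219/1295 -318/1295; -318/1295 646/1295]

x' = [-453/259, -62/259]
P' = [1219/1295 -318/1295; -318/1295 646/1295]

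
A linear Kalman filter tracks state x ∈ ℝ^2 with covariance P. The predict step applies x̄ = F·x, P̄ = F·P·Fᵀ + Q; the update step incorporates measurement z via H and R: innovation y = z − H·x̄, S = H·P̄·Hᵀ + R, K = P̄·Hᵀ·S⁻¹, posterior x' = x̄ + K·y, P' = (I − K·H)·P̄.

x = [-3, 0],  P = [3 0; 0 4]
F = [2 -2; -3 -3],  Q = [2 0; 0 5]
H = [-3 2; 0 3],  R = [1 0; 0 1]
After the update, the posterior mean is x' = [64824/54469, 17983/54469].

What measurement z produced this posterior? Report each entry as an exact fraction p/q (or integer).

x̄ = F·x = [-6, 9]
P̄ = F·P·Fᵀ + Q = [30 6; 6 68]
S = H·P̄·Hᵀ + R = [471 354; 354 613]
K = P̄·Hᵀ·S⁻¹ = [-18062/54469 12030/54469; 118/163407 18104/54469]
x' − x̄ = [391638/54469, -472238/54469] = K·y
y = (KᵀK)⁻¹·Kᵀ·(x' − x̄) = [-39, -26]
z = y + H·x̄ = [-39, -26] + [36, 27] = [-3, 1]

z = [-3, 1]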